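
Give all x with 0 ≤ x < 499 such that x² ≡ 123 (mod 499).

Since 499 ≡ 3 (mod 4), a square root of 123 is 123^((499+1)/4) = 123^125 mod 499.
Repeated squaring: 123^2≡159, 123^4≡331, 123^8≡280, 123^16≡57, 123^32≡255, 123^64≡155 (mod 499).
123^125 = 123^(64+32+16+8+4+1) ≡ 401 (mod 499).
Check: 401² = 160801 ≡ 123 (mod 499). The two roots are 98 and 401.

98, 401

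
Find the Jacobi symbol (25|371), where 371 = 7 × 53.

1

Reciprocity: 25 ≡ 1 and 371 ≡ 3 (mod 4), so (25/371) = +(371/25).
Reduce top mod 25: now compute (21/25).
Reciprocity: 21 ≡ 1 and 25 ≡ 1 (mod 4), so (21/25) = +(25/21).
Reduce top mod 21: now compute (4/21).
Pull out 2^2: since 21 ≡ 5 (mod 8), (2/21) = -1, so (2/21)^2 = +1.
Reached (1/21) = 1. Collecting the sign flips along the way, the symbol is +1.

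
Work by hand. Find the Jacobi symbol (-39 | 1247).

-1

First reduce: -39 ≡ 1208 (mod 1247).
Pull out 2^3: since 1247 ≡ 7 (mod 8), (2/1247) = +1, so (2/1247)^3 = +1.
Reciprocity: 151 ≡ 3 and 1247 ≡ 3 (mod 4), so (151/1247) = −(1247/151).
Reduce top mod 151: now compute (39/151).
Reciprocity: 39 ≡ 3 and 151 ≡ 3 (mod 4), so (39/151) = −(151/39).
Reduce top mod 39: now compute (34/39).
Pull out 2: since 39 ≡ 7 (mod 8), (2/39) = +1.
Reciprocity: 17 ≡ 1 and 39 ≡ 3 (mod 4), so (17/39) = +(39/17).
Reduce top mod 17: now compute (5/17).
Reciprocity: 5 ≡ 1 and 17 ≡ 1 (mod 4), so (5/17) = +(17/5).
Reduce top mod 5: now compute (2/5).
Pull out 2: since 5 ≡ 5 (mod 8), (2/5) = -1.
Reached (1/5) = 1. Collecting the sign flips along the way, the symbol is -1.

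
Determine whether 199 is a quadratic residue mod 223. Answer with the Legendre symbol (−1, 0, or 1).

1

Euler's criterion: (199/223) ≡ 199^111 (mod 223).
199^2 ≡ 130 (mod 223)
199^4 ≡ 175 (mod 223)
199^8 ≡ 74 (mod 223)
199^16 ≡ 124 (mod 223)
199^32 ≡ 212 (mod 223)
199^64 ≡ 121 (mod 223)
199^111 = 199^(64+32+8+4+2+1) ≡ 1 (mod 223).
Result is 1, so (199/223) = 1.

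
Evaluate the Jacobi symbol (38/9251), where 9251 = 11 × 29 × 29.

1

Pull out 2: since 9251 ≡ 3 (mod 8), (2/9251) = -1.
Reciprocity: 19 ≡ 3 and 9251 ≡ 3 (mod 4), so (19/9251) = −(9251/19).
Reduce top mod 19: now compute (17/19).
Reciprocity: 17 ≡ 1 and 19 ≡ 3 (mod 4), so (17/19) = +(19/17).
Reduce top mod 17: now compute (2/17).
Pull out 2: since 17 ≡ 1 (mod 8), (2/17) = +1.
Reached (1/17) = 1. Collecting the sign flips along the way, the symbol is +1.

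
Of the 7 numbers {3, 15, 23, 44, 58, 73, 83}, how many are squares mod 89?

2

(3/89) = -1 → non-residue.
(15/89) = -1 → non-residue.
(23/89) = -1 → non-residue.
(44/89) = +1 → QR.
(58/89) = -1 → non-residue.
(73/89) = +1 → QR.
(83/89) = -1 → non-residue.
Total quadratic residues among the 7: 2.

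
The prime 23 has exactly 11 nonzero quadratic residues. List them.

1, 2, 3, 4, 6, 8, 9, 12, 13, 16, 18

Square k = 1,…,11 (k and 23−k give the same square):
1²=1, 2²=4, 3²=9, 4²=16, 5²≡2, 6²≡13, 7²≡3, 8²≡18, 9²≡12, 10²≡8, 11²≡6 (mod 23).
So the quadratic residues mod 23 are {1, 2, 3, 4, 6, 8, 9, 12, 13, 16, 18}.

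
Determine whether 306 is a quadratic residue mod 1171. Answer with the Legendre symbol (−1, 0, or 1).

Euler's criterion: (306/1171) ≡ 306^585 (mod 1171).
306^2 ≡ 1127 (mod 1171)
306^4 ≡ 765 (mod 1171)
306^8 ≡ 896 (mod 1171)
306^16 ≡ 681 (mod 1171)
306^32 ≡ 45 (mod 1171)
306^64 ≡ 854 (mod 1171)
306^128 ≡ 954 (mod 1171)
306^256 ≡ 249 (mod 1171)
306^512 ≡ 1109 (mod 1171)
306^585 = 306^(512+64+8+1) ≡ 1170 (mod 1171).
Result is 1170 ≡ −1, so (306/1171) = −1.

-1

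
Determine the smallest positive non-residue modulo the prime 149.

(2/149) = −1, so 2 is the smallest positive non-residue mod 149.

2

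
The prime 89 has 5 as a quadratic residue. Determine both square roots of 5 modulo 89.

89 ≡ 1 (mod 4), so we find a root by search.
Trying successive values, 19² = 361 ≡ 5 (mod 89). The other root is 89 − 19 = 70.

19, 70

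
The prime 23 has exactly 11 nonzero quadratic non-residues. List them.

5 7 10 11 14 15 17 19 20 21 22

Square k = 1,…,11 (k and 23−k give the same square):
1²=1, 2²=4, 3²=9, 4²=16, 5²≡2, 6²≡13, 7²≡3, 8²≡18, 9²≡12, 10²≡8, 11²≡6 (mod 23).
The residues are {1, 2, 3, 4, 6, 8, 9, 12, 13, 16, 18}; the non-residues are the remaining 11 nonzero classes.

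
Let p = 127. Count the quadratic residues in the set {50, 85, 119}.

1

(50/127) = +1 → QR.
(85/127) = -1 → non-residue.
(119/127) = -1 → non-residue.
Total quadratic residues among the 3: 1.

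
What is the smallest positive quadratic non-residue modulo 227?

(2/227) = −1, so 2 is the smallest positive non-residue mod 227.

2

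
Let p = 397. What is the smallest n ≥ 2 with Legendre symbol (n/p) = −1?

2

(2/397) = −1, so 2 is the smallest positive non-residue mod 397.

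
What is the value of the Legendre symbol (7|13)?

Reciprocity: 7 ≡ 3 and 13 ≡ 1 (mod 4), so (7/13) = +(13/7).
Reduce top mod 7: now compute (6/7).
Pull out 2: since 7 ≡ 7 (mod 8), (2/7) = +1.
Reciprocity: 3 ≡ 3 and 7 ≡ 3 (mod 4), so (3/7) = −(7/3).
Reduce top mod 3: now compute (1/3).
Reached (1/3) = 1. Collecting the sign flips along the way, the symbol is -1.

-1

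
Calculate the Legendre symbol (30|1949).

1

Pull out 2: since 1949 ≡ 5 (mod 8), (2/1949) = -1.
Reciprocity: 15 ≡ 3 and 1949 ≡ 1 (mod 4), so (15/1949) = +(1949/15).
Reduce top mod 15: now compute (14/15).
Pull out 2: since 15 ≡ 7 (mod 8), (2/15) = +1.
Reciprocity: 7 ≡ 3 and 15 ≡ 3 (mod 4), so (7/15) = −(15/7).
Reduce top mod 7: now compute (1/7).
Reached (1/7) = 1. Collecting the sign flips along the way, the symbol is +1.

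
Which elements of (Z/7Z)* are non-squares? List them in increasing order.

3, 5, 6

Square k = 1,…,3 (k and 7−k give the same square):
1²=1, 2²=4, 3²≡2 (mod 7).
The residues are {1, 2, 4}; the non-residues are the remaining 3 nonzero classes.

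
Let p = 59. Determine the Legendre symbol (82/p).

-1

First reduce: 82 ≡ 23 (mod 59).
Reciprocity: 23 ≡ 3 and 59 ≡ 3 (mod 4), so (23/59) = −(59/23).
Reduce top mod 23: now compute (13/23).
Reciprocity: 13 ≡ 1 and 23 ≡ 3 (mod 4), so (13/23) = +(23/13).
Reduce top mod 13: now compute (10/13).
Pull out 2: since 13 ≡ 5 (mod 8), (2/13) = -1.
Reciprocity: 5 ≡ 1 and 13 ≡ 1 (mod 4), so (5/13) = +(13/5).
Reduce top mod 5: now compute (3/5).
Reciprocity: 3 ≡ 3 and 5 ≡ 1 (mod 4), so (3/5) = +(5/3).
Reduce top mod 3: now compute (2/3).
Pull out 2: since 3 ≡ 3 (mod 8), (2/3) = -1.
Reached (1/3) = 1. Collecting the sign flips along the way, the symbol is -1.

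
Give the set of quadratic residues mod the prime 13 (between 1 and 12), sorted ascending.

Square k = 1,…,6 (k and 13−k give the same square):
1²=1, 2²=4, 3²=9, 4²≡3, 5²≡12, 6²≡10 (mod 13).
So the quadratic residues mod 13 are {1, 3, 4, 9, 10, 12}.

1,3,4,9,10,12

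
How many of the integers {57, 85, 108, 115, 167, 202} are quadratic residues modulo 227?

4

(57/227) = +1 → QR.
(85/227) = +1 → QR.
(108/227) = +1 → QR.
(115/227) = -1 → non-residue.
(167/227) = +1 → QR.
(202/227) = -1 → non-residue.
Total quadratic residues among the 6: 4.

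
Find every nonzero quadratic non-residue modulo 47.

5 10 11 13 15 19 20 22 23 26 29 30 31 33 35 38 39 40 41 43 44 45 46

Square k = 1,…,23 (k and 47−k give the same square):
1²=1, 2²=4, 3²=9, 4²=16, 5²=25, 6²=36, 7²≡2, 8²≡17, 9²≡34, 10²≡6, 11²≡27, 12²≡3, 13²≡28, 14²≡8, 15²≡37, 16²≡21, 17²≡7, 18²≡42, 19²≡32, 20²≡24, 21²≡18, 22²≡14, 23²≡12 (mod 47).
The residues are {1, 2, 3, 4, 6, 7, 8, 9, 12, 14, 16, 17, 18, 21, 24, 25, 27, 28, 32, 34, 36, 37, 42}; the non-residues are the remaining 23 nonzero classes.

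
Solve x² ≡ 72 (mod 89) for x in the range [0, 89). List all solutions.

89 ≡ 1 (mod 4), so we find a root by search.
Trying successive values, 28² = 784 ≡ 72 (mod 89). The other root is 89 − 28 = 61.

28, 61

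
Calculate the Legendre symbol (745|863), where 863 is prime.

-1

Reciprocity: 745 ≡ 1 and 863 ≡ 3 (mod 4), so (745/863) = +(863/745).
Reduce top mod 745: now compute (118/745).
Pull out 2: since 745 ≡ 1 (mod 8), (2/745) = +1.
Reciprocity: 59 ≡ 3 and 745 ≡ 1 (mod 4), so (59/745) = +(745/59).
Reduce top mod 59: now compute (37/59).
Reciprocity: 37 ≡ 1 and 59 ≡ 3 (mod 4), so (37/59) = +(59/37).
Reduce top mod 37: now compute (22/37).
Pull out 2: since 37 ≡ 5 (mod 8), (2/37) = -1.
Reciprocity: 11 ≡ 3 and 37 ≡ 1 (mod 4), so (11/37) = +(37/11).
Reduce top mod 11: now compute (4/11).
Pull out 2^2: since 11 ≡ 3 (mod 8), (2/11) = -1, so (2/11)^2 = +1.
Reached (1/11) = 1. Collecting the sign flips along the way, the symbol is -1.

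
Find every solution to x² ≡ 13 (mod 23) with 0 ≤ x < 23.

Since 23 ≡ 3 (mod 4), a square root of 13 is 13^((23+1)/4) = 13^6 mod 23.
Repeated squaring: 13^2≡8, 13^4≡18 (mod 23).
13^6 = 13^(4+2) ≡ 6 (mod 23).
Check: 6² = 36 ≡ 13 (mod 23). The two roots are 6 and 17.

6, 17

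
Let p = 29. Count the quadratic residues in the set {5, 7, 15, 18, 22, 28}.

(5/29) = +1 → QR.
(7/29) = +1 → QR.
(15/29) = -1 → non-residue.
(18/29) = -1 → non-residue.
(22/29) = +1 → QR.
(28/29) = +1 → QR.
Total quadratic residues among the 6: 4.

4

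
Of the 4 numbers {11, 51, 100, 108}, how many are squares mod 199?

(11/199) = -1 → non-residue.
(51/199) = +1 → QR.
(100/199) = +1 → QR.
(108/199) = -1 → non-residue.
Total quadratic residues among the 4: 2.

2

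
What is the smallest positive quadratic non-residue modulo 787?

(2/787) = −1, so 2 is the smallest positive non-residue mod 787.

2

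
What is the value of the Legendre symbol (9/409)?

Reciprocity: 9 ≡ 1 and 409 ≡ 1 (mod 4), so (9/409) = +(409/9).
Reduce top mod 9: now compute (4/9).
Pull out 2^2: since 9 ≡ 1 (mod 8), (2/9) = +1, so (2/9)^2 = +1.
Reached (1/9) = 1. Collecting the sign flips along the way, the symbol is +1.

1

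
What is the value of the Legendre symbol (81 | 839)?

1

Euler's criterion: (81/839) ≡ 81^419 (mod 839).
81^2 ≡ 688 (mod 839)
81^4 ≡ 148 (mod 839)
81^8 ≡ 90 (mod 839)
81^16 ≡ 549 (mod 839)
81^32 ≡ 200 (mod 839)
81^64 ≡ 567 (mod 839)
81^128 ≡ 152 (mod 839)
81^256 ≡ 451 (mod 839)
81^419 = 81^(256+128+32+2+1) ≡ 1 (mod 839).
Result is 1, so (81/839) = 1.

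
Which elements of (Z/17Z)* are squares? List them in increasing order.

Square k = 1,…,8 (k and 17−k give the same square):
1²=1, 2²=4, 3²=9, 4²=16, 5²≡8, 6²≡2, 7²≡15, 8²≡13 (mod 17).
So the quadratic residues mod 17 are {1, 2, 4, 8, 9, 13, 15, 16}.

1,2,4,8,9,13,15,16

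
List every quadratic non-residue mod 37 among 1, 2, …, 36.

Square k = 1,…,18 (k and 37−k give the same square):
1²=1, 2²=4, 3²=9, 4²=16, 5²=25, 6²=36, 7²≡12, 8²≡27, 9²≡7, 10²≡26, 11²≡10, 12²≡33, 13²≡21, 14²≡11, 15²≡3, 16²≡34, 17²≡30, 18²≡28 (mod 37).
The residues are {1, 3, 4, 7, 9, 10, 11, 12, 16, 21, 25, 26, 27, 28, 30, 33, 34, 36}; the non-residues are the remaining 18 nonzero classes.

2 5 6 8 13 14 15 17 18 19 20 22 23 24 29 31 32 35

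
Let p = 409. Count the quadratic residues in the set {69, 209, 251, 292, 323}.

(69/409) = +1 → QR.
(209/409) = +1 → QR.
(251/409) = -1 → non-residue.
(292/409) = -1 → non-residue.
(323/409) = -1 → non-residue.
Total quadratic residues among the 5: 2.

2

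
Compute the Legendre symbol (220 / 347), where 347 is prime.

Euler's criterion: (220/347) ≡ 220^173 (mod 347).
220^2 ≡ 167 (mod 347)
220^4 ≡ 129 (mod 347)
220^8 ≡ 332 (mod 347)
220^16 ≡ 225 (mod 347)
220^32 ≡ 310 (mod 347)
220^64 ≡ 328 (mod 347)
220^128 ≡ 14 (mod 347)
220^173 = 220^(128+32+8+4+1) ≡ 346 (mod 347).
Result is 346 ≡ −1, so (220/347) = −1.

-1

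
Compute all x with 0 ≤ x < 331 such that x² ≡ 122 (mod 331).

Since 331 ≡ 3 (mod 4), a square root of 122 is 122^((331+1)/4) = 122^83 mod 331.
Repeated squaring: 122^2≡320, 122^4≡121, 122^8≡77, 122^16≡302, 122^32≡179, 122^64≡265 (mod 331).
122^83 = 122^(64+16+2+1) ≡ 303 (mod 331).
Check: 303² = 91809 ≡ 122 (mod 331). The two roots are 28 and 303.

28, 303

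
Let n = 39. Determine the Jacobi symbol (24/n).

Pull out 2^3: since 39 ≡ 7 (mod 8), (2/39) = +1, so (2/39)^3 = +1.
Reciprocity: 3 ≡ 3 and 39 ≡ 3 (mod 4), so (3/39) = −(39/3).
Reduce top mod 3: now compute (0/3).
Top reduces to 0: gcd > 1, so the symbol is 0.

0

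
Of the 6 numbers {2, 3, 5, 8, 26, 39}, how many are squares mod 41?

4

(2/41) = +1 → QR.
(3/41) = -1 → non-residue.
(5/41) = +1 → QR.
(8/41) = +1 → QR.
(26/41) = -1 → non-residue.
(39/41) = +1 → QR.
Total quadratic residues among the 6: 4.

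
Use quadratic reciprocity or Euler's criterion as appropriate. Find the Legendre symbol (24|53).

Pull out 2^3: since 53 ≡ 5 (mod 8), (2/53) = -1, so (2/53)^3 = -1.
Reciprocity: 3 ≡ 3 and 53 ≡ 1 (mod 4), so (3/53) = +(53/3).
Reduce top mod 3: now compute (2/3).
Pull out 2: since 3 ≡ 3 (mod 8), (2/3) = -1.
Reached (1/3) = 1. Collecting the sign flips along the way, the symbol is +1.

1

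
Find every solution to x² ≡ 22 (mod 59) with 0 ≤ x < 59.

Since 59 ≡ 3 (mod 4), a square root of 22 is 22^((59+1)/4) = 22^15 mod 59.
Repeated squaring: 22^2≡12, 22^4≡26, 22^8≡27 (mod 59).
22^15 = 22^(8+4+2+1) ≡ 9 (mod 59).
Check: 9² = 81 ≡ 22 (mod 59). The two roots are 9 and 50.

9, 50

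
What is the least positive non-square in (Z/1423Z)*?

3

(2/1423) = +1, so 2 is a residue.
(3/1423) = −1, so 3 is the smallest positive non-residue mod 1423.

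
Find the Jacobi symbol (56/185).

Pull out 2^3: since 185 ≡ 1 (mod 8), (2/185) = +1, so (2/185)^3 = +1.
Reciprocity: 7 ≡ 3 and 185 ≡ 1 (mod 4), so (7/185) = +(185/7).
Reduce top mod 7: now compute (3/7).
Reciprocity: 3 ≡ 3 and 7 ≡ 3 (mod 4), so (3/7) = −(7/3).
Reduce top mod 3: now compute (1/3).
Reached (1/3) = 1. Collecting the sign flips along the way, the symbol is -1.

-1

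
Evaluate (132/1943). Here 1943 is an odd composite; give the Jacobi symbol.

1

Pull out 2^2: since 1943 ≡ 7 (mod 8), (2/1943) = +1, so (2/1943)^2 = +1.
Reciprocity: 33 ≡ 1 and 1943 ≡ 3 (mod 4), so (33/1943) = +(1943/33).
Reduce top mod 33: now compute (29/33).
Reciprocity: 29 ≡ 1 and 33 ≡ 1 (mod 4), so (29/33) = +(33/29).
Reduce top mod 29: now compute (4/29).
Pull out 2^2: since 29 ≡ 5 (mod 8), (2/29) = -1, so (2/29)^2 = +1.
Reached (1/29) = 1. Collecting the sign flips along the way, the symbol is +1.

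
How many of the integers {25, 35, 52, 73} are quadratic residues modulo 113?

2

(25/113) = +1 → QR.
(35/113) = -1 → non-residue.
(52/113) = +1 → QR.
(73/113) = -1 → non-residue.
Total quadratic residues among the 4: 2.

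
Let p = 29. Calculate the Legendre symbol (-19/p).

Euler's criterion: (-19/29) ≡ 10^14 (mod 29).
10^2 ≡ 13 (mod 29)
10^4 ≡ 24 (mod 29)
10^8 ≡ 25 (mod 29)
10^14 = 10^(8+4+2) ≡ 28 (mod 29).
Result is 28 ≡ −1, so (-19/29) = −1.

-1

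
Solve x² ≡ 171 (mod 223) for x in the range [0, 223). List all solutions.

49, 174

Since 223 ≡ 3 (mod 4), a square root of 171 is 171^((223+1)/4) = 171^56 mod 223.
Repeated squaring: 171^2≡28, 171^4≡115, 171^8≡68, 171^16≡164, 171^32≡136 (mod 223).
171^56 = 171^(32+16+8) ≡ 49 (mod 223).
Check: 49² = 2401 ≡ 171 (mod 223). The two roots are 49 and 174.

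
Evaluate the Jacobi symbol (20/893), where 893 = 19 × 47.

-1

Pull out 2^2: since 893 ≡ 5 (mod 8), (2/893) = -1, so (2/893)^2 = +1.
Reciprocity: 5 ≡ 1 and 893 ≡ 1 (mod 4), so (5/893) = +(893/5).
Reduce top mod 5: now compute (3/5).
Reciprocity: 3 ≡ 3 and 5 ≡ 1 (mod 4), so (3/5) = +(5/3).
Reduce top mod 3: now compute (2/3).
Pull out 2: since 3 ≡ 3 (mod 8), (2/3) = -1.
Reached (1/3) = 1. Collecting the sign flips along the way, the symbol is -1.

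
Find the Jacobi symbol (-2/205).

First reduce: -2 ≡ 203 (mod 205).
Reciprocity: 203 ≡ 3 and 205 ≡ 1 (mod 4), so (203/205) = +(205/203).
Reduce top mod 203: now compute (2/203).
Pull out 2: since 203 ≡ 3 (mod 8), (2/203) = -1.
Reached (1/203) = 1. Collecting the sign flips along the way, the symbol is -1.

-1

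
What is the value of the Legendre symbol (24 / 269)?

1

Pull out 2^3: since 269 ≡ 5 (mod 8), (2/269) = -1, so (2/269)^3 = -1.
Reciprocity: 3 ≡ 3 and 269 ≡ 1 (mod 4), so (3/269) = +(269/3).
Reduce top mod 3: now compute (2/3).
Pull out 2: since 3 ≡ 3 (mod 8), (2/3) = -1.
Reached (1/3) = 1. Collecting the sign flips along the way, the symbol is +1.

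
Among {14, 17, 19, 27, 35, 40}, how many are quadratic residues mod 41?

1

(14/41) = -1 → non-residue.
(17/41) = -1 → non-residue.
(19/41) = -1 → non-residue.
(27/41) = -1 → non-residue.
(35/41) = -1 → non-residue.
(40/41) = +1 → QR.
Total quadratic residues among the 6: 1.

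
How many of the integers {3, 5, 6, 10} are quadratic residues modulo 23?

(3/23) = +1 → QR.
(5/23) = -1 → non-residue.
(6/23) = +1 → QR.
(10/23) = -1 → non-residue.
Total quadratic residues among the 4: 2.

2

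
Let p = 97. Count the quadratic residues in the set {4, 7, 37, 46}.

1

(4/97) = +1 → QR.
(7/97) = -1 → non-residue.
(37/97) = -1 → non-residue.
(46/97) = -1 → non-residue.
Total quadratic residues among the 4: 1.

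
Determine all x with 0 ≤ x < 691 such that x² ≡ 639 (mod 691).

Since 691 ≡ 3 (mod 4), a square root of 639 is 639^((691+1)/4) = 639^173 mod 691.
Repeated squaring: 639^2≡631, 639^4≡145, 639^8≡295, 639^16≡650, 639^32≡299, 639^64≡262, 639^128≡235 (mod 691).
639^173 = 639^(128+32+8+4+1) ≡ 617 (mod 691).
Check: 617² = 380689 ≡ 639 (mod 691). The two roots are 74 and 617.

74, 617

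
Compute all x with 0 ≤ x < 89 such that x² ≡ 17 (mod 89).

89 ≡ 1 (mod 4), so we find a root by search.
Trying successive values, 27² = 729 ≡ 17 (mod 89). The other root is 89 − 27 = 62.

27, 62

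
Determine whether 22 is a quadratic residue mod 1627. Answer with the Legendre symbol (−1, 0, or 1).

-1

Pull out 2: since 1627 ≡ 3 (mod 8), (2/1627) = -1.
Reciprocity: 11 ≡ 3 and 1627 ≡ 3 (mod 4), so (11/1627) = −(1627/11).
Reduce top mod 11: now compute (10/11).
Pull out 2: since 11 ≡ 3 (mod 8), (2/11) = -1.
Reciprocity: 5 ≡ 1 and 11 ≡ 3 (mod 4), so (5/11) = +(11/5).
Reduce top mod 5: now compute (1/5).
Reached (1/5) = 1. Collecting the sign flips along the way, the symbol is -1.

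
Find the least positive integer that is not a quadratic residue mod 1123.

(2/1123) = −1, so 2 is the smallest positive non-residue mod 1123.

2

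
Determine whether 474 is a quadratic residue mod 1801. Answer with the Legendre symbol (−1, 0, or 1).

Pull out 2: since 1801 ≡ 1 (mod 8), (2/1801) = +1.
Reciprocity: 237 ≡ 1 and 1801 ≡ 1 (mod 4), so (237/1801) = +(1801/237).
Reduce top mod 237: now compute (142/237).
Pull out 2: since 237 ≡ 5 (mod 8), (2/237) = -1.
Reciprocity: 71 ≡ 3 and 237 ≡ 1 (mod 4), so (71/237) = +(237/71).
Reduce top mod 71: now compute (24/71).
Pull out 2^3: since 71 ≡ 7 (mod 8), (2/71) = +1, so (2/71)^3 = +1.
Reciprocity: 3 ≡ 3 and 71 ≡ 3 (mod 4), so (3/71) = −(71/3).
Reduce top mod 3: now compute (2/3).
Pull out 2: since 3 ≡ 3 (mod 8), (2/3) = -1.
Reached (1/3) = 1. Collecting the sign flips along the way, the symbol is -1.

-1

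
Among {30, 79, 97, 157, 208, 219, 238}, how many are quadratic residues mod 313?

(30/313) = -1 → non-residue.
(79/313) = +1 → QR.
(97/313) = +1 → QR.
(157/313) = +1 → QR.
(208/313) = +1 → QR.
(219/313) = -1 → non-residue.
(238/313) = +1 → QR.
Total quadratic residues among the 7: 5.

5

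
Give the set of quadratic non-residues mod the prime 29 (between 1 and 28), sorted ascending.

Square k = 1,…,14 (k and 29−k give the same square):
1²=1, 2²=4, 3²=9, 4²=16, 5²=25, 6²≡7, 7²≡20, 8²≡6, 9²≡23, 10²≡13, 11²≡5, 12²≡28, 13²≡24, 14²≡22 (mod 29).
The residues are {1, 4, 5, 6, 7, 9, 13, 16, 20, 22, 23, 24, 25, 28}; the non-residues are the remaining 14 nonzero classes.

2,3,8,10,11,12,14,15,17,18,19,21,26,27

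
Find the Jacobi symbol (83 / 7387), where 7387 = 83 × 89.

0

Reciprocity: 83 ≡ 3 and 7387 ≡ 3 (mod 4), so (83/7387) = −(7387/83).
Reduce top mod 83: now compute (0/83).
Top reduces to 0: gcd > 1, so the symbol is 0.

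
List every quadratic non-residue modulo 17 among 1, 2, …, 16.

3,5,6,7,10,11,12,14

Square k = 1,…,8 (k and 17−k give the same square):
1²=1, 2²=4, 3²=9, 4²=16, 5²≡8, 6²≡2, 7²≡15, 8²≡13 (mod 17).
The residues are {1, 2, 4, 8, 9, 13, 15, 16}; the non-residues are the remaining 8 nonzero classes.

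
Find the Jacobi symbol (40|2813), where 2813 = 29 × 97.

1

Pull out 2^3: since 2813 ≡ 5 (mod 8), (2/2813) = -1, so (2/2813)^3 = -1.
Reciprocity: 5 ≡ 1 and 2813 ≡ 1 (mod 4), so (5/2813) = +(2813/5).
Reduce top mod 5: now compute (3/5).
Reciprocity: 3 ≡ 3 and 5 ≡ 1 (mod 4), so (3/5) = +(5/3).
Reduce top mod 3: now compute (2/3).
Pull out 2: since 3 ≡ 3 (mod 8), (2/3) = -1.
Reached (1/3) = 1. Collecting the sign flips along the way, the symbol is +1.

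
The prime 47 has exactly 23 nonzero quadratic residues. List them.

Square k = 1,…,23 (k and 47−k give the same square):
1²=1, 2²=4, 3²=9, 4²=16, 5²=25, 6²=36, 7²≡2, 8²≡17, 9²≡34, 10²≡6, 11²≡27, 12²≡3, 13²≡28, 14²≡8, 15²≡37, 16²≡21, 17²≡7, 18²≡42, 19²≡32, 20²≡24, 21²≡18, 22²≡14, 23²≡12 (mod 47).
So the quadratic residues mod 47 are {1, 2, 3, 4, 6, 7, 8, 9, 12, 14, 16, 17, 18, 21, 24, 25, 27, 28, 32, 34, 36, 37, 42}.

1, 2, 3, 4, 6, 7, 8, 9, 12, 14, 16, 17, 18, 21, 24, 25, 27, 28, 32, 34, 36, 37, 42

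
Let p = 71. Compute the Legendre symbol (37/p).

Reciprocity: 37 ≡ 1 and 71 ≡ 3 (mod 4), so (37/71) = +(71/37).
Reduce top mod 37: now compute (34/37).
Pull out 2: since 37 ≡ 5 (mod 8), (2/37) = -1.
Reciprocity: 17 ≡ 1 and 37 ≡ 1 (mod 4), so (17/37) = +(37/17).
Reduce top mod 17: now compute (3/17).
Reciprocity: 3 ≡ 3 and 17 ≡ 1 (mod 4), so (3/17) = +(17/3).
Reduce top mod 3: now compute (2/3).
Pull out 2: since 3 ≡ 3 (mod 8), (2/3) = -1.
Reached (1/3) = 1. Collecting the sign flips along the way, the symbol is +1.

1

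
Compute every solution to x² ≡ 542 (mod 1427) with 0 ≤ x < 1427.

243, 1184

Since 1427 ≡ 3 (mod 4), a square root of 542 is 542^((1427+1)/4) = 542^357 mod 1427.
Repeated squaring: 542^2≡1229, 542^4≡675, 542^8≡412, 542^16≡1358, 542^32≡480, 542^64≡653, 542^128≡1163, 542^256≡1200 (mod 1427).
542^357 = 542^(256+64+32+4+1) ≡ 243 (mod 1427).
Check: 243² = 59049 ≡ 542 (mod 1427). The two roots are 243 and 1184.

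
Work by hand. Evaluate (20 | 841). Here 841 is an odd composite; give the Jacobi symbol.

1

Pull out 2^2: since 841 ≡ 1 (mod 8), (2/841) = +1, so (2/841)^2 = +1.
Reciprocity: 5 ≡ 1 and 841 ≡ 1 (mod 4), so (5/841) = +(841/5).
Reduce top mod 5: now compute (1/5).
Reached (1/5) = 1. Collecting the sign flips along the way, the symbol is +1.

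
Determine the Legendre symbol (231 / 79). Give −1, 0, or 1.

Euler's criterion: (231/79) ≡ 73^39 (mod 79).
73^2 ≡ 36 (mod 79)
73^4 ≡ 32 (mod 79)
73^8 ≡ 76 (mod 79)
73^16 ≡ 9 (mod 79)
73^32 ≡ 2 (mod 79)
73^39 = 73^(32+4+2+1) ≡ 1 (mod 79).
Result is 1, so (231/79) = 1.

1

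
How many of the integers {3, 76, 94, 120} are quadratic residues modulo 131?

(3/131) = +1 → QR.
(76/131) = -1 → non-residue.
(94/131) = +1 → QR.
(120/131) = -1 → non-residue.
Total quadratic residues among the 4: 2.

2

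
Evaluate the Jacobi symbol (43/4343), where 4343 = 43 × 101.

0

Reciprocity: 43 ≡ 3 and 4343 ≡ 3 (mod 4), so (43/4343) = −(4343/43).
Reduce top mod 43: now compute (0/43).
Top reduces to 0: gcd > 1, so the symbol is 0.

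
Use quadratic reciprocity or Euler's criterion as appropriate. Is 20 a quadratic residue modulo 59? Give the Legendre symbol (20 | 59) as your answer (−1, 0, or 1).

Pull out 2^2: since 59 ≡ 3 (mod 8), (2/59) = -1, so (2/59)^2 = +1.
Reciprocity: 5 ≡ 1 and 59 ≡ 3 (mod 4), so (5/59) = +(59/5).
Reduce top mod 5: now compute (4/5).
Pull out 2^2: since 5 ≡ 5 (mod 8), (2/5) = -1, so (2/5)^2 = +1.
Reached (1/5) = 1. Collecting the sign flips along the way, the symbol is +1.

1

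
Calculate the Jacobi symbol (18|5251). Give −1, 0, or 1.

Pull out 2: since 5251 ≡ 3 (mod 8), (2/5251) = -1.
Reciprocity: 9 ≡ 1 and 5251 ≡ 3 (mod 4), so (9/5251) = +(5251/9).
Reduce top mod 9: now compute (4/9).
Pull out 2^2: since 9 ≡ 1 (mod 8), (2/9) = +1, so (2/9)^2 = +1.
Reached (1/9) = 1. Collecting the sign flips along the way, the symbol is -1.

-1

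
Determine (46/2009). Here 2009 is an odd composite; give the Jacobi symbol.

Pull out 2: since 2009 ≡ 1 (mod 8), (2/2009) = +1.
Reciprocity: 23 ≡ 3 and 2009 ≡ 1 (mod 4), so (23/2009) = +(2009/23).
Reduce top mod 23: now compute (8/23).
Pull out 2^3: since 23 ≡ 7 (mod 8), (2/23) = +1, so (2/23)^3 = +1.
Reached (1/23) = 1. Collecting the sign flips along the way, the symbol is +1.

1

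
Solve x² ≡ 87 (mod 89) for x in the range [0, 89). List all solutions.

40, 49

89 ≡ 1 (mod 4), so we find a root by search.
Trying successive values, 40² = 1600 ≡ 87 (mod 89). The other root is 89 − 40 = 49.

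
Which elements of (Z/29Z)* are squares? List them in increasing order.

1, 4, 5, 6, 7, 9, 13, 16, 20, 22, 23, 24, 25, 28

Square k = 1,…,14 (k and 29−k give the same square):
1²=1, 2²=4, 3²=9, 4²=16, 5²=25, 6²≡7, 7²≡20, 8²≡6, 9²≡23, 10²≡13, 11²≡5, 12²≡28, 13²≡24, 14²≡22 (mod 29).
So the quadratic residues mod 29 are {1, 4, 5, 6, 7, 9, 13, 16, 20, 22, 23, 24, 25, 28}.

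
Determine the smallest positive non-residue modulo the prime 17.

(2/17) = +1, so 2 is a residue.
(3/17) = −1, so 3 is the smallest positive non-residue mod 17.

3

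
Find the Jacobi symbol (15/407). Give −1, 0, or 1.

Reciprocity: 15 ≡ 3 and 407 ≡ 3 (mod 4), so (15/407) = −(407/15).
Reduce top mod 15: now compute (2/15).
Pull out 2: since 15 ≡ 7 (mod 8), (2/15) = +1.
Reached (1/15) = 1. Collecting the sign flips along the way, the symbol is -1.

-1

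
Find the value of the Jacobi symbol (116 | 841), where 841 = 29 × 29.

Pull out 2^2: since 841 ≡ 1 (mod 8), (2/841) = +1, so (2/841)^2 = +1.
Reciprocity: 29 ≡ 1 and 841 ≡ 1 (mod 4), so (29/841) = +(841/29).
Reduce top mod 29: now compute (0/29).
Top reduces to 0: gcd > 1, so the symbol is 0.

0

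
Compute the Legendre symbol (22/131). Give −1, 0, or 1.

Pull out 2: since 131 ≡ 3 (mod 8), (2/131) = -1.
Reciprocity: 11 ≡ 3 and 131 ≡ 3 (mod 4), so (11/131) = −(131/11).
Reduce top mod 11: now compute (10/11).
Pull out 2: since 11 ≡ 3 (mod 8), (2/11) = -1.
Reciprocity: 5 ≡ 1 and 11 ≡ 3 (mod 4), so (5/11) = +(11/5).
Reduce top mod 5: now compute (1/5).
Reached (1/5) = 1. Collecting the sign flips along the way, the symbol is -1.

-1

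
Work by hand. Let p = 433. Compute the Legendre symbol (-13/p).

1

First reduce: -13 ≡ 420 (mod 433).
Pull out 2^2: since 433 ≡ 1 (mod 8), (2/433) = +1, so (2/433)^2 = +1.
Reciprocity: 105 ≡ 1 and 433 ≡ 1 (mod 4), so (105/433) = +(433/105).
Reduce top mod 105: now compute (13/105).
Reciprocity: 13 ≡ 1 and 105 ≡ 1 (mod 4), so (13/105) = +(105/13).
Reduce top mod 13: now compute (1/13).
Reached (1/13) = 1. Collecting the sign flips along the way, the symbol is +1.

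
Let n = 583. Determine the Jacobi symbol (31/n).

-1

Reciprocity: 31 ≡ 3 and 583 ≡ 3 (mod 4), so (31/583) = −(583/31).
Reduce top mod 31: now compute (25/31).
Reciprocity: 25 ≡ 1 and 31 ≡ 3 (mod 4), so (25/31) = +(31/25).
Reduce top mod 25: now compute (6/25).
Pull out 2: since 25 ≡ 1 (mod 8), (2/25) = +1.
Reciprocity: 3 ≡ 3 and 25 ≡ 1 (mod 4), so (3/25) = +(25/3).
Reduce top mod 3: now compute (1/3).
Reached (1/3) = 1. Collecting the sign flips along the way, the symbol is -1.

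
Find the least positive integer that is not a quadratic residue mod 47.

(2/47) = +1, so 2 is a residue.
(3/47) = +1, so 3 is a residue.
(4/47) = +1, so 4 is a residue.
(5/47) = −1, so 5 is the smallest positive non-residue mod 47.

5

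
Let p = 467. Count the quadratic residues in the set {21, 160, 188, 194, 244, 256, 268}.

4

(21/467) = +1 → QR.
(160/467) = +1 → QR.
(188/467) = +1 → QR.
(194/467) = -1 → non-residue.
(244/467) = -1 → non-residue.
(256/467) = +1 → QR.
(268/467) = -1 → non-residue.
Total quadratic residues among the 7: 4.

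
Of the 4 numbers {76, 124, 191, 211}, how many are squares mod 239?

2

(76/239) = -1 → non-residue.
(124/239) = +1 → QR.
(191/239) = -1 → non-residue.
(211/239) = +1 → QR.
Total quadratic residues among the 4: 2.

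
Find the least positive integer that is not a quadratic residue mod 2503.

3

(2/2503) = +1, so 2 is a residue.
(3/2503) = −1, so 3 is the smallest positive non-residue mod 2503.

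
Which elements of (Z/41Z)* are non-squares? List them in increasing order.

Square k = 1,…,20 (k and 41−k give the same square):
1²=1, 2²=4, 3²=9, 4²=16, 5²=25, 6²=36, 7²≡8, 8²≡23, 9²≡40, 10²≡18, 11²≡39, 12²≡21, 13²≡5, 14²≡32, 15²≡20, 16²≡10, 17²≡2, 18²≡37, 19²≡33, 20²≡31 (mod 41).
The residues are {1, 2, 4, 5, 8, 9, 10, 16, 18, 20, 21, 23, 25, 31, 32, 33, 36, 37, 39, 40}; the non-residues are the remaining 20 nonzero classes.

3, 6, 7, 11, 12, 13, 14, 15, 17, 19, 22, 24, 26, 27, 28, 29, 30, 34, 35, 38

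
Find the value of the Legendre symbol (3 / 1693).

Reciprocity: 3 ≡ 3 and 1693 ≡ 1 (mod 4), so (3/1693) = +(1693/3).
Reduce top mod 3: now compute (1/3).
Reached (1/3) = 1. Collecting the sign flips along the way, the symbol is +1.

1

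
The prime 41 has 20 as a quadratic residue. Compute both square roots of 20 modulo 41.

15, 26

41 ≡ 1 (mod 4), so we find a root by search.
Trying successive values, 15² = 225 ≡ 20 (mod 41). The other root is 41 − 15 = 26.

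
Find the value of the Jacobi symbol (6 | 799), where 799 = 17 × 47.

Pull out 2: since 799 ≡ 7 (mod 8), (2/799) = +1.
Reciprocity: 3 ≡ 3 and 799 ≡ 3 (mod 4), so (3/799) = −(799/3).
Reduce top mod 3: now compute (1/3).
Reached (1/3) = 1. Collecting the sign flips along the way, the symbol is -1.

-1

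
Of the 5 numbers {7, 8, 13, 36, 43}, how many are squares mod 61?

(7/61) = -1 → non-residue.
(8/61) = -1 → non-residue.
(13/61) = +1 → QR.
(36/61) = +1 → QR.
(43/61) = -1 → non-residue.
Total quadratic residues among the 5: 2.

2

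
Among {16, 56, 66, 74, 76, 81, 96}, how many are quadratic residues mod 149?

4

(16/149) = +1 → QR.
(56/149) = -1 → non-residue.
(66/149) = -1 → non-residue.
(74/149) = -1 → non-residue.
(76/149) = +1 → QR.
(81/149) = +1 → QR.
(96/149) = +1 → QR.
Total quadratic residues among the 7: 4.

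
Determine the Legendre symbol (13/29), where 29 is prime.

Euler's criterion: (13/29) ≡ 13^14 (mod 29).
13^2 ≡ 24 (mod 29)
13^4 ≡ 25 (mod 29)
13^8 ≡ 16 (mod 29)
13^14 = 13^(8+4+2) ≡ 1 (mod 29).
Result is 1, so (13/29) = 1.

1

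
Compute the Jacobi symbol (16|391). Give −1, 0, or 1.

1

Pull out 2^4: since 391 ≡ 7 (mod 8), (2/391) = +1, so (2/391)^4 = +1.
Reached (1/391) = 1. Collecting the sign flips along the way, the symbol is +1.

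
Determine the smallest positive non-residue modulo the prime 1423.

(2/1423) = +1, so 2 is a residue.
(3/1423) = −1, so 3 is the smallest positive non-residue mod 1423.

3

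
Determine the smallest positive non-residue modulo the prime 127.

3

(2/127) = +1, so 2 is a residue.
(3/127) = −1, so 3 is the smallest positive non-residue mod 127.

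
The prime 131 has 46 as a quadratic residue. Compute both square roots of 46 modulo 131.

Since 131 ≡ 3 (mod 4), a square root of 46 is 46^((131+1)/4) = 46^33 mod 131.
Repeated squaring: 46^2≡20, 46^4≡7, 46^8≡49, 46^16≡43, 46^32≡15 (mod 131).
46^33 = 46^(32+1) ≡ 35 (mod 131).
Check: 35² = 1225 ≡ 46 (mod 131). The two roots are 35 and 96.

35, 96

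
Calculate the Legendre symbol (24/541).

Euler's criterion: (24/541) ≡ 24^270 (mod 541).
24^2 ≡ 35 (mod 541)
24^4 ≡ 143 (mod 541)
24^8 ≡ 432 (mod 541)
24^16 ≡ 520 (mod 541)
24^32 ≡ 441 (mod 541)
24^64 ≡ 262 (mod 541)
24^128 ≡ 478 (mod 541)
24^256 ≡ 182 (mod 541)
24^270 = 24^(256+8+4+2) ≡ 540 (mod 541).
Result is 540 ≡ −1, so (24/541) = −1.

-1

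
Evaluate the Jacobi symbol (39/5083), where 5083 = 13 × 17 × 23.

0

Reciprocity: 39 ≡ 3 and 5083 ≡ 3 (mod 4), so (39/5083) = −(5083/39).
Reduce top mod 39: now compute (13/39).
Reciprocity: 13 ≡ 1 and 39 ≡ 3 (mod 4), so (13/39) = +(39/13).
Reduce top mod 13: now compute (0/13).
Top reduces to 0: gcd > 1, so the symbol is 0.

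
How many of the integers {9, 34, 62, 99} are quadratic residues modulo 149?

(9/149) = +1 → QR.
(34/149) = -1 → non-residue.
(62/149) = -1 → non-residue.
(99/149) = -1 → non-residue.
Total quadratic residues among the 4: 1.

1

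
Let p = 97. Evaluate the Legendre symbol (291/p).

0

First reduce: 291 ≡ 0 (mod 97).
Top reduces to 0: gcd > 1, so the symbol is 0.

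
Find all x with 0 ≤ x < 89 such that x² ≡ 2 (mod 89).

25, 64

89 ≡ 1 (mod 4), so we find a root by search.
Trying successive values, 25² = 625 ≡ 2 (mod 89). The other root is 89 − 25 = 64.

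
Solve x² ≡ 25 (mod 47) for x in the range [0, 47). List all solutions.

5, 42

Since 47 ≡ 3 (mod 4), a square root of 25 is 25^((47+1)/4) = 25^12 mod 47.
Repeated squaring: 25^2≡14, 25^4≡8, 25^8≡17 (mod 47).
25^12 = 25^(8+4) ≡ 42 (mod 47).
Check: 42² = 1764 ≡ 25 (mod 47). The two roots are 5 and 42.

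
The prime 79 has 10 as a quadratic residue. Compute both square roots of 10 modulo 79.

22, 57

Since 79 ≡ 3 (mod 4), a square root of 10 is 10^((79+1)/4) = 10^20 mod 79.
Repeated squaring: 10^2≡21, 10^4≡46, 10^8≡62, 10^16≡52 (mod 79).
10^20 = 10^(16+4) ≡ 22 (mod 79).
Check: 22² = 484 ≡ 10 (mod 79). The two roots are 22 and 57.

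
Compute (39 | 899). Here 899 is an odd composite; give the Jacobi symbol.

Reciprocity: 39 ≡ 3 and 899 ≡ 3 (mod 4), so (39/899) = −(899/39).
Reduce top mod 39: now compute (2/39).
Pull out 2: since 39 ≡ 7 (mod 8), (2/39) = +1.
Reached (1/39) = 1. Collecting the sign flips along the way, the symbol is -1.

-1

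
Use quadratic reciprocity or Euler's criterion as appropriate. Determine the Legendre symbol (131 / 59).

First reduce: 131 ≡ 13 (mod 59).
Reciprocity: 13 ≡ 1 and 59 ≡ 3 (mod 4), so (13/59) = +(59/13).
Reduce top mod 13: now compute (7/13).
Reciprocity: 7 ≡ 3 and 13 ≡ 1 (mod 4), so (7/13) = +(13/7).
Reduce top mod 7: now compute (6/7).
Pull out 2: since 7 ≡ 7 (mod 8), (2/7) = +1.
Reciprocity: 3 ≡ 3 and 7 ≡ 3 (mod 4), so (3/7) = −(7/3).
Reduce top mod 3: now compute (1/3).
Reached (1/3) = 1. Collecting the sign flips along the way, the symbol is -1.

-1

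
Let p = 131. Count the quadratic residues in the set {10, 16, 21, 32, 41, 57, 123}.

(10/131) = -1 → non-residue.
(16/131) = +1 → QR.
(21/131) = +1 → QR.
(32/131) = -1 → non-residue.
(41/131) = +1 → QR.
(57/131) = -1 → non-residue.
(123/131) = +1 → QR.
Total quadratic residues among the 7: 4.

4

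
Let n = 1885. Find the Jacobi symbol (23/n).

-1

Reciprocity: 23 ≡ 3 and 1885 ≡ 1 (mod 4), so (23/1885) = +(1885/23).
Reduce top mod 23: now compute (22/23).
Pull out 2: since 23 ≡ 7 (mod 8), (2/23) = +1.
Reciprocity: 11 ≡ 3 and 23 ≡ 3 (mod 4), so (11/23) = −(23/11).
Reduce top mod 11: now compute (1/11).
Reached (1/11) = 1. Collecting the sign flips along the way, the symbol is -1.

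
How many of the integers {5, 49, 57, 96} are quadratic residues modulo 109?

(5/109) = +1 → QR.
(49/109) = +1 → QR.
(57/109) = -1 → non-residue.
(96/109) = -1 → non-residue.
Total quadratic residues among the 4: 2.

2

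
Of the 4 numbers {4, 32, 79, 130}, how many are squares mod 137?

(4/137) = +1 → QR.
(32/137) = +1 → QR.
(79/137) = -1 → non-residue.
(130/137) = +1 → QR.
Total quadratic residues among the 4: 3.

3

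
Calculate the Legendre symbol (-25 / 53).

Euler's criterion: (-25/53) ≡ 28^26 (mod 53).
28^2 ≡ 42 (mod 53)
28^4 ≡ 15 (mod 53)
28^8 ≡ 13 (mod 53)
28^16 ≡ 10 (mod 53)
28^26 = 28^(16+8+2) ≡ 1 (mod 53).
Result is 1, so (-25/53) = 1.

1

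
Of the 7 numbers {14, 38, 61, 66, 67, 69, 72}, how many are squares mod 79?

(14/79) = -1 → non-residue.
(38/79) = +1 → QR.
(61/79) = -1 → non-residue.
(66/79) = -1 → non-residue.
(67/79) = +1 → QR.
(69/79) = -1 → non-residue.
(72/79) = +1 → QR.
Total quadratic residues among the 7: 3.

3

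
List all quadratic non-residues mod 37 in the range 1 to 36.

2 5 6 8 13 14 15 17 18 19 20 22 23 24 29 31 32 35

Square k = 1,…,18 (k and 37−k give the same square):
1²=1, 2²=4, 3²=9, 4²=16, 5²=25, 6²=36, 7²≡12, 8²≡27, 9²≡7, 10²≡26, 11²≡10, 12²≡33, 13²≡21, 14²≡11, 15²≡3, 16²≡34, 17²≡30, 18²≡28 (mod 37).
The residues are {1, 3, 4, 7, 9, 10, 11, 12, 16, 21, 25, 26, 27, 28, 30, 33, 34, 36}; the non-residues are the remaining 18 nonzero classes.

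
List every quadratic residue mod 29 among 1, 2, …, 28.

1, 4, 5, 6, 7, 9, 13, 16, 20, 22, 23, 24, 25, 28

Square k = 1,…,14 (k and 29−k give the same square):
1²=1, 2²=4, 3²=9, 4²=16, 5²=25, 6²≡7, 7²≡20, 8²≡6, 9²≡23, 10²≡13, 11²≡5, 12²≡28, 13²≡24, 14²≡22 (mod 29).
So the quadratic residues mod 29 are {1, 4, 5, 6, 7, 9, 13, 16, 20, 22, 23, 24, 25, 28}.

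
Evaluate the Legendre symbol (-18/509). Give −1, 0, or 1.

-1

Euler's criterion: (-18/509) ≡ 491^254 (mod 509).
491^2 ≡ 324 (mod 509)
491^4 ≡ 122 (mod 509)
491^8 ≡ 123 (mod 509)
491^16 ≡ 368 (mod 509)
491^32 ≡ 30 (mod 509)
491^64 ≡ 391 (mod 509)
491^128 ≡ 181 (mod 509)
491^254 = 491^(128+64+32+16+8+4+2) ≡ 508 (mod 509).
Result is 508 ≡ −1, so (-18/509) = −1.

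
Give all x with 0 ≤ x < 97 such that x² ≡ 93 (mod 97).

44, 53

97 ≡ 1 (mod 4), so we find a root by search.
Trying successive values, 44² = 1936 ≡ 93 (mod 97). The other root is 97 − 44 = 53.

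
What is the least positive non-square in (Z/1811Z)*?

(2/1811) = −1, so 2 is the smallest positive non-residue mod 1811.

2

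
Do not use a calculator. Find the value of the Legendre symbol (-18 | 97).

1

Euler's criterion: (-18/97) ≡ 79^48 (mod 97).
79^2 ≡ 33 (mod 97)
79^4 ≡ 22 (mod 97)
79^8 ≡ 96 (mod 97)
79^16 ≡ 1 (mod 97)
79^32 ≡ 1 (mod 97)
79^48 = 79^(32+16) ≡ 1 (mod 97).
Result is 1, so (-18/97) = 1.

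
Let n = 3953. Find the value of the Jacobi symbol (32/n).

1

Pull out 2^5: since 3953 ≡ 1 (mod 8), (2/3953) = +1, so (2/3953)^5 = +1.
Reached (1/3953) = 1. Collecting the sign flips along the way, the symbol is +1.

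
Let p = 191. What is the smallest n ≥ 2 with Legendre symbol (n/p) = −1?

(2/191) = +1, so 2 is a residue.
(3/191) = +1, so 3 is a residue.
(4/191) = +1, so 4 is a residue.
(5/191) = +1, so 5 is a residue.
(6/191) = +1, so 6 is a residue.
(7/191) = −1, so 7 is the smallest positive non-residue mod 191.

7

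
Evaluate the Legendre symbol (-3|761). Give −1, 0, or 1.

Euler's criterion: (-3/761) ≡ 758^380 (mod 761).
758^2 ≡ 9 (mod 761)
758^4 ≡ 81 (mod 761)
758^8 ≡ 473 (mod 761)
758^16 ≡ 756 (mod 761)
758^32 ≡ 25 (mod 761)
758^64 ≡ 625 (mod 761)
758^128 ≡ 232 (mod 761)
758^256 ≡ 554 (mod 761)
758^380 = 758^(256+64+32+16+8+4) ≡ 760 (mod 761).
Result is 760 ≡ −1, so (-3/761) = −1.

-1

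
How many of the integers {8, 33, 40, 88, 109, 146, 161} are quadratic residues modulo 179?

3

(8/179) = -1 → non-residue.
(33/179) = -1 → non-residue.
(40/179) = -1 → non-residue.
(88/179) = +1 → QR.
(109/179) = -1 → non-residue.
(146/179) = +1 → QR.
(161/179) = +1 → QR.
Total quadratic residues among the 7: 3.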